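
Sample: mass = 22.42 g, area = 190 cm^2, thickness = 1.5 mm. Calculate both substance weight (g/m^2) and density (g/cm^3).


SW = 22.42 / 190 x 10000 = 1180.0 g/m^2
Volume = 190 x 1.5 / 10 = 28.50 cm^3
Density = 22.42 / 28.50 = 0.787 g/cm^3


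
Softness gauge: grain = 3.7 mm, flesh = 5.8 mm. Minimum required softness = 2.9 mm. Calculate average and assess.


Average softness = 4.75 mm
Meets requirement: Yes

Average = (3.7 + 5.8) / 2 = 4.75 mm
Minimum = 2.9 mm
Meets requirement: Yes


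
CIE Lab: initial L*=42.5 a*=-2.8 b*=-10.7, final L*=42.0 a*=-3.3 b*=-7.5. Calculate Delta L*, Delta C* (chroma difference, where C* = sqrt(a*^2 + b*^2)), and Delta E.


Delta L* = 42.0 - 42.5 = -0.5
C1* = sqrt((-2.8)^2 + (-10.7)^2) = 11.060
C2* = sqrt((-3.3)^2 + (-7.5)^2) = 8.194
Delta C* = 8.194 - 11.060 = -2.87
Delta E = sqrt((-0.5)^2 + (-0.5)^2 + (3.2)^2) = 3.28


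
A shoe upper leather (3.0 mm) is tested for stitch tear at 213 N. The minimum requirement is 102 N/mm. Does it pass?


STS = 71.0 N/mm
Passes: No

STS = 213 / 3.0 = 71.0 N/mm
Minimum required: 102 N/mm
Passes: No


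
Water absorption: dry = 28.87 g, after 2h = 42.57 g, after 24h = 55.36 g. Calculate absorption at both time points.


WA (2h) = (42.57 - 28.87) / 28.87 x 100 = 47.5%
WA (24h) = (55.36 - 28.87) / 28.87 x 100 = 91.8%


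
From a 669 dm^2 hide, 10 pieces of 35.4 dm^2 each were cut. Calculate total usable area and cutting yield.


Total usable = 10 x 35.4 = 354.0 dm^2
Yield = 354.0 / 669 x 100 = 52.9%


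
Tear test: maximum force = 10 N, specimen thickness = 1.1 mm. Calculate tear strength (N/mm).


Tear strength = force / thickness
Tear = 10 / 1.1 = 9.1 N/mm


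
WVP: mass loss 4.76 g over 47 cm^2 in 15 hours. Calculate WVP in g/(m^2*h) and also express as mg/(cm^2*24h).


WVP = 4.76 / (47 x 15) x 10000 = 67.52 g/(m^2*h)
Mass loss in mg = 4.76 x 1000 = 4760 mg
Per cm^2 per 24h in mg: 4760 x 24 / (47 x 15) = 114240 / 705 = 162.04 mg/(cm^2*24h)


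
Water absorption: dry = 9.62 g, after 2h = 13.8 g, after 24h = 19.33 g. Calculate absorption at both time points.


2h absorption = 43.5%
24h absorption = 100.9%

WA (2h) = (13.8 - 9.62) / 9.62 x 100 = 43.5%
WA (24h) = (19.33 - 9.62) / 9.62 x 100 = 100.9%


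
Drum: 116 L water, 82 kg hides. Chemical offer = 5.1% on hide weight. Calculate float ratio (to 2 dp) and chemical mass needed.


Float ratio = 1.41
Chemical needed = 4.182 kg


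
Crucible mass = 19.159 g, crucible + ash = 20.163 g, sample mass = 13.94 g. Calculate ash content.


Ash mass = 20.163 - 19.159 = 1.004 g
Ash% = 1.004 / 13.94 x 100 = 7.20%


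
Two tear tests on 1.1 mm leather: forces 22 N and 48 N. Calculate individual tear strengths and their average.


Tear 1 = 22 / 1.1 = 20.0 N/mm
Tear 2 = 48 / 1.1 = 43.6 N/mm
Average = (20.0 + 43.6) / 2 = 31.8 N/mm


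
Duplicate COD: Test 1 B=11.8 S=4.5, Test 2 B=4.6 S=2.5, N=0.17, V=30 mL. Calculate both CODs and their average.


COD1 = 330.9 mg/L
COD2 = 95.2 mg/L
Average = 213.1 mg/L

COD1 = (11.8 - 4.5) x 0.17 x 8000 / 30 = 330.9 mg/L
COD2 = (4.6 - 2.5) x 0.17 x 8000 / 30 = 95.2 mg/L
Average = (330.9 + 95.2) / 2 = 213.1 mg/L


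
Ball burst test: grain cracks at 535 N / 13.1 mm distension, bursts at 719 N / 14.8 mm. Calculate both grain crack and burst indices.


Crack index = 40.8 N/mm
Burst index = 48.6 N/mm

Crack index = 535 / 13.1 = 40.8 N/mm
Burst index = 719 / 14.8 = 48.6 N/mm


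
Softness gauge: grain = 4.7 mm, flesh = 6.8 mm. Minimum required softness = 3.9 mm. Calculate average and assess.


Average = (4.7 + 6.8) / 2 = 5.75 mm
Minimum = 3.9 mm
Meets requirement: Yes


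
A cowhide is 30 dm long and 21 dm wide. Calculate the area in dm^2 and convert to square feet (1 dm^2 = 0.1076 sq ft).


Area = 30 x 21 = 630 dm^2
Conversion: 630 x 0.1076 = 67.79 sq ft


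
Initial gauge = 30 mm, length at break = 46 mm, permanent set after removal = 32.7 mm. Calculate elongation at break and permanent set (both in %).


Elongation at break = (46 - 30) / 30 x 100 = 53.3%
Permanent set = (32.7 - 30) / 30 x 100 = 9.0%


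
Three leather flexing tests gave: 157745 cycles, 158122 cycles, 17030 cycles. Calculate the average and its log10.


Average = (157745 + 158122 + 17030) / 3 = 110966 cycles
log10(110966) = 5.05


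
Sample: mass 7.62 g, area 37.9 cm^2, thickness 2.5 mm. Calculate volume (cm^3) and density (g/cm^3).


Thickness in cm = 2.5 / 10 = 0.25 cm
Volume = 37.9 x 0.25 = 9.475 cm^3
Density = 7.62 / 9.475 = 0.804 g/cm^3


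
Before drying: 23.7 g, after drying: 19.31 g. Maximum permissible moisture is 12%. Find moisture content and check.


Moisture content = 18.5%
Acceptable: No


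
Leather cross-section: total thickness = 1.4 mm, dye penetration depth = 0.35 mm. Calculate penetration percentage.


25.0%


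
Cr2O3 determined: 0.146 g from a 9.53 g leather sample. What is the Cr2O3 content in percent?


Cr2O3% = 0.146 / 9.53 x 100
Cr2O3% = 1.53%


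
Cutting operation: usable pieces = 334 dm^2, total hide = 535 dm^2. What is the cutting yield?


62.4%

Yield = usable / total x 100
Yield = 334 / 535 x 100 = 62.4%


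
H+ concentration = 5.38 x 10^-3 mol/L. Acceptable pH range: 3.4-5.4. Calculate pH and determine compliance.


pH = 2.27
Compliant: No

pH = -log10(5.38 x 10^-3) = 2.27
Range: 3.4 to 5.4
Compliant: No


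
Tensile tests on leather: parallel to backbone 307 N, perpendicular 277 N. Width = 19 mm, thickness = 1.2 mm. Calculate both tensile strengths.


Area = 19 x 1.2 = 22.8 mm^2
TS (parallel) = 307 / 22.8 = 13.46 N/mm^2
TS (perpendicular) = 277 / 22.8 = 12.15 N/mm^2


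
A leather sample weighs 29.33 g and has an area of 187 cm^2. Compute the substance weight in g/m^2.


Substance weight = mass / area x 10000
SW = 29.33 / 187 x 10000
SW = 1568.4 g/m^2


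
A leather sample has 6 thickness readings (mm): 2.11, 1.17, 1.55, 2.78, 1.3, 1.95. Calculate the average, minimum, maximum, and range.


Sum = 10.86
Average = 10.86 / 6 = 1.81 mm
Minimum = 1.17 mm
Maximum = 2.78 mm
Range = 2.78 - 1.17 = 1.61 mm


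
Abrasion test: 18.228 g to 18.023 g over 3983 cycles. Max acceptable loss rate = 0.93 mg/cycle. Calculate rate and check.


Loss = 18.228 - 18.023 = 0.205 g
Rate = 0.205 g / 3983 cycles x 1000 = 0.051 mg/cycle
Max = 0.93 mg/cycle
Passes: Yes


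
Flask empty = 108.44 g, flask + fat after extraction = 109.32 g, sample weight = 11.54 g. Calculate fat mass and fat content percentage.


Fat mass = 109.32 - 108.44 = 0.88 g
Fat% = 0.88 / 11.54 x 100 = 7.6%


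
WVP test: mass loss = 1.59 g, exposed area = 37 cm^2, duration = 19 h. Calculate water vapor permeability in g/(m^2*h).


22.62 g/(m^2*h)


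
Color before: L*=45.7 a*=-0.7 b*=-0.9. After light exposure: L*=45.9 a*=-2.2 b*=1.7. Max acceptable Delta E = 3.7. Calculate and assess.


Delta E = 3.01
Passes: Yes

dL = 0.2, da = -1.5, db = 2.6
dE = sqrt((0.2)^2 + (-1.5)^2 + (2.6)^2) = 3.01
Max = 3.7
Passes: Yes


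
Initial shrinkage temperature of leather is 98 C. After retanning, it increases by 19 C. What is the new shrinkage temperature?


New Ts = 98 + 19 = 117 C


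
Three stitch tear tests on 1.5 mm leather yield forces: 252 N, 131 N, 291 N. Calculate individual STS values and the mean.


STS1 = 168.0 N/mm
STS2 = 87.3 N/mm
STS3 = 194.0 N/mm
Mean = 149.8 N/mm

STS1 = 252 / 1.5 = 168.0 N/mm
STS2 = 131 / 1.5 = 87.3 N/mm
STS3 = 291 / 1.5 = 194.0 N/mm
Mean = (168.0 + 87.3 + 194.0) / 3 = 149.8 N/mm


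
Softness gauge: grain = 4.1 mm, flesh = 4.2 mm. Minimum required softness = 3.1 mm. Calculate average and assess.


Average softness = 4.15 mm
Meets requirement: Yes

Average = (4.1 + 4.2) / 2 = 4.15 mm
Minimum = 3.1 mm
Meets requirement: Yes


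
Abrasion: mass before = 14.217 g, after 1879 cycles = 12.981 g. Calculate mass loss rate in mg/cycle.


0.658 mg/cycle


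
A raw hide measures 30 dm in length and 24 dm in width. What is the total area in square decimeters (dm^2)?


720 dm^2


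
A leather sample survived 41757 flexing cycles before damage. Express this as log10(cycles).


log10(41757) = 4.62


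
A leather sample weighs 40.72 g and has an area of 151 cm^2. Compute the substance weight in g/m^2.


2696.7 g/m^2

Substance weight = mass / area x 10000
SW = 40.72 / 151 x 10000
SW = 2696.7 g/m^2


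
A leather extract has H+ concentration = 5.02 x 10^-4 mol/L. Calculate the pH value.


pH = 3.30

pH = -log10[H+]
pH = -log10(5.02 x 10^-4) = 3.30


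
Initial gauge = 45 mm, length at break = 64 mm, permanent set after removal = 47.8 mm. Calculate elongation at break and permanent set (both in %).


Elongation at break = (64 - 45) / 45 x 100 = 42.2%
Permanent set = (47.8 - 45) / 45 x 100 = 6.2%


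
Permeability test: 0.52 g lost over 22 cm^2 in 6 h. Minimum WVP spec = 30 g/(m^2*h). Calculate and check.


WVP = 39.39 g/(m^2*h)
Meets specification: Yes

WVP = 0.52 / (22 x 6) x 10000 = 39.39 g/(m^2*h)
Minimum: 30 g/(m^2*h)
Meets spec: Yes


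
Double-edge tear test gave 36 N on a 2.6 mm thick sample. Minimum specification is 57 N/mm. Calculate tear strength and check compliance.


Tear strength = 36 / 2.6 = 13.8 N/mm
Required minimum = 57 N/mm
Compliant: No


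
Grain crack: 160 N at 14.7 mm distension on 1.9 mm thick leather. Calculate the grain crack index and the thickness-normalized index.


Crack index = 160 / 14.7 = 10.9 N/mm
Normalized = 10.9 / 1.9 = 5.7 N/mm per mm


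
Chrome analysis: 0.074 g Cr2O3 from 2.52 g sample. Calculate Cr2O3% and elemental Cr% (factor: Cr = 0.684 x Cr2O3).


Cr2O3 = 2.94%
Cr = 2.01%


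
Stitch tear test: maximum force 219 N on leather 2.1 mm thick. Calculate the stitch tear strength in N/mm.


Stitch tear strength = force / thickness
STS = 219 / 2.1 = 104.3 N/mm


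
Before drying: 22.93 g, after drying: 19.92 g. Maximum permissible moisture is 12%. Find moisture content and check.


MC = (22.93 - 19.92) / 22.93 x 100 = 13.1%
Maximum: 12%
Acceptable: No


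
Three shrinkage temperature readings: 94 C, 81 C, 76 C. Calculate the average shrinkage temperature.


Average = (94 + 81 + 76) / 3
Average = 251 / 3 = 83.7 C


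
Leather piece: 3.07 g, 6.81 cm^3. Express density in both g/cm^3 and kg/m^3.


Density = 3.07 / 6.81 = 0.451 g/cm^3
Convert: 0.451 x 1000 = 451 kg/m^3


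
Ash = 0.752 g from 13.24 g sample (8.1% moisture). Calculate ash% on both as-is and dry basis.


As-is ash% = 0.752 / 13.24 x 100 = 5.68%
Dry mass = 13.24 x (100 - 8.1) / 100 = 12.16756 g
Dry-basis ash% = 0.752 / 12.16756 x 100 = 6.18%


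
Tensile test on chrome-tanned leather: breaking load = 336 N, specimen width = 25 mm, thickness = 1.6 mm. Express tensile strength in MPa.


Cross-section = 25 x 1.6 = 40.0 mm^2
TS = 336 / 40.0 = 8.40 MPa
(1 N/mm^2 = 1 MPa)


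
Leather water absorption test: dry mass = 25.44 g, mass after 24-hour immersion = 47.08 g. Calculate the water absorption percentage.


85.1%


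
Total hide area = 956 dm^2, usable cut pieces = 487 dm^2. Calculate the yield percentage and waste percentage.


Yield = 487 / 956 x 100 = 50.9%
Waste = 956 - 487 = 469 dm^2
Waste% = 100 - 50.9 = 49.1%


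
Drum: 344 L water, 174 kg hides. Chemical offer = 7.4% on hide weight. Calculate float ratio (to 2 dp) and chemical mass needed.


Float ratio = 1.98
Chemical needed = 12.876 kg

Float ratio = 344 / 174 = 1.98
Chemical = 174 x 7.4 / 100 = 12.876 kg


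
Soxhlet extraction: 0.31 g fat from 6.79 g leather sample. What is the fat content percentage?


4.6%


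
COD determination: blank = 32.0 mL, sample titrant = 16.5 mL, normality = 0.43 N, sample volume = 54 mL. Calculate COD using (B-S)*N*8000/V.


COD = (32.0 - 16.5) x 0.43 x 8000 / 54
COD = 15.5 x 0.43 x 8000 / 54
COD = 987.4 mg/L


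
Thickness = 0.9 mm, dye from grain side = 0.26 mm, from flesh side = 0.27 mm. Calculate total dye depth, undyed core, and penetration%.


Total dyed = 0.26 + 0.27 = 0.53 mm
Undyed core = 0.9 - 0.53 = 0.37 mm
Penetration = 0.53 / 0.9 x 100 = 58.9%


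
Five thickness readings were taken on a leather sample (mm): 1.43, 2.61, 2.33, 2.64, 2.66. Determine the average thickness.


2.33 mm


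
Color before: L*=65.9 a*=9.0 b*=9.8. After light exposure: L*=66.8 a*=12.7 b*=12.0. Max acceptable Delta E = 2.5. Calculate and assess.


Delta E = 4.40
Passes: No

dL = 0.9, da = 3.7, db = 2.2
dE = sqrt((0.9)^2 + (3.7)^2 + (2.2)^2) = 4.40
Max = 2.5
Passes: No


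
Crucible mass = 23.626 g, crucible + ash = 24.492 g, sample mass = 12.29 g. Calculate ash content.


Ash mass = 0.866 g
Ash content = 7.05%


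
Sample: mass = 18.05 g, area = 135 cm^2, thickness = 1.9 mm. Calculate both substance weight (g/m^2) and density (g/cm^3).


SW = 18.05 / 135 x 10000 = 1337.0 g/m^2
Volume = 135 x 1.9 / 10 = 25.65 cm^3
Density = 18.05 / 25.65 = 0.704 g/cm^3


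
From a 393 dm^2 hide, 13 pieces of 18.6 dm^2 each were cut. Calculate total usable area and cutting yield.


Total usable = 13 x 18.6 = 241.8 dm^2
Yield = 241.8 / 393 x 100 = 61.5%


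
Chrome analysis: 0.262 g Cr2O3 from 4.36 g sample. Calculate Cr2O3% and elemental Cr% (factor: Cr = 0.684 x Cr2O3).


Cr2O3% = 0.262 / 4.36 x 100 = 6.01%
Cr% = 6.01 x 0.684 = 4.11%


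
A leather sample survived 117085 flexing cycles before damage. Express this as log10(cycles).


5.07


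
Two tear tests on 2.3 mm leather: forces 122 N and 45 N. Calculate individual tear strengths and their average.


Tear 1 = 53.0 N/mm
Tear 2 = 19.6 N/mm
Average = 36.3 N/mm

Tear 1 = 122 / 2.3 = 53.0 N/mm
Tear 2 = 45 / 2.3 = 19.6 N/mm
Average = (53.0 + 19.6) / 2 = 36.3 N/mm


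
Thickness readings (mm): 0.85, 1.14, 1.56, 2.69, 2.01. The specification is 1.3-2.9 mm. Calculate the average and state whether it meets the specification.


Sum = 8.25
Average = 8.25 / 5 = 1.65 mm
Specification range: 1.3 to 2.9 mm
Within spec: Yes


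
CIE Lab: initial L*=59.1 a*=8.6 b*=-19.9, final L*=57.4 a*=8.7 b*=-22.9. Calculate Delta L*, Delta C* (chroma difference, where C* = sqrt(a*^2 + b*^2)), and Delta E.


Delta L* = 57.4 - 59.1 = -1.7
C1* = sqrt((8.6)^2 + (-19.9)^2) = 21.679
C2* = sqrt((8.7)^2 + (-22.9)^2) = 24.497
Delta C* = 24.497 - 21.679 = 2.82
Delta E = sqrt((-1.7)^2 + (0.1)^2 + (-3.0)^2) = 3.45


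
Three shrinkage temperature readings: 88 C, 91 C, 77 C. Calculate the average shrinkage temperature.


Average = (88 + 91 + 77) / 3
Average = 256 / 3 = 85.3 C


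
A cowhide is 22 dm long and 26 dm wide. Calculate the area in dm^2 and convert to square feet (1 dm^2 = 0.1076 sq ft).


572 dm^2
61.55 sq ft

Area = 22 x 26 = 572 dm^2
Conversion: 572 x 0.1076 = 61.55 sq ft


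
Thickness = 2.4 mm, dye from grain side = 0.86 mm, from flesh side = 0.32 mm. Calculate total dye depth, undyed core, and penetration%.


Total dyed = 0.86 + 0.32 = 1.18 mm
Undyed core = 2.4 - 1.18 = 1.22 mm
Penetration = 1.18 / 2.4 x 100 = 49.2%


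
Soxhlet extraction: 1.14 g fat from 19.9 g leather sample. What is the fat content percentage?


Fat content = 1.14 / 19.9 x 100
Fat = 5.7%


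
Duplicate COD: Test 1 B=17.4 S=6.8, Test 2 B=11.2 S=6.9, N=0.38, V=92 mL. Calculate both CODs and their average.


COD1 = (17.4 - 6.8) x 0.38 x 8000 / 92 = 350.3 mg/L
COD2 = (11.2 - 6.9) x 0.38 x 8000 / 92 = 142.1 mg/L
Average = (350.3 + 142.1) / 2 = 246.2 mg/L


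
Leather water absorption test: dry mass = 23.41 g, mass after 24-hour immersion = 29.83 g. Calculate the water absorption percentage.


Water absorbed = 29.83 - 23.41 = 6.42 g
WA% = 6.42 / 23.41 x 100 = 27.4%


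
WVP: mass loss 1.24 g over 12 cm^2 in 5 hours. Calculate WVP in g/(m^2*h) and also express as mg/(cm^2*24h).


WVP = 1.24 / (12 x 5) x 10000 = 206.67 g/(m^2*h)
Mass loss in mg = 1.24 x 1000 = 1240 mg
Per cm^2 per 24h in mg: 1240 x 24 / (12 x 5) = 29760 / 60 = 496.00 mg/(cm^2*24h)


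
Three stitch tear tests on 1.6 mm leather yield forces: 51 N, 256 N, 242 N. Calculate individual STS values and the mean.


STS1 = 31.9 N/mm
STS2 = 160.0 N/mm
STS3 = 151.3 N/mm
Mean = 114.4 N/mm


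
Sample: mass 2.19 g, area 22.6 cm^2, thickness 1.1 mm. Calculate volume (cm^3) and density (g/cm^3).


Volume = 2.486 cm^3
Density = 0.881 g/cm^3

Thickness in cm = 1.1 / 10 = 0.11 cm
Volume = 22.6 x 0.11 = 2.486 cm^3
Density = 2.19 / 2.486 = 0.881 g/cm^3


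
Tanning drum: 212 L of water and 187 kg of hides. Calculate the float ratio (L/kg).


Float ratio = water / hide weight
Ratio = 212 / 187 = 1.1


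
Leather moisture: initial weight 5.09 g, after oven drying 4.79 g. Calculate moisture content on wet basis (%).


Moisture = 5.09 - 4.79 = 0.30 g
MC = 0.30 / 5.09 x 100 = 5.9%


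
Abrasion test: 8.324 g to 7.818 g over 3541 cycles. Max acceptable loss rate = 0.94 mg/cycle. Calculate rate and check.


Rate = 0.143 mg/cycle
Passes: Yes


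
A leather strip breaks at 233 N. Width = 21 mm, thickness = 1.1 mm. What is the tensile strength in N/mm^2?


Cross-sectional area = 21 x 1.1 = 23.1 mm^2
Tensile strength = 233 / 23.1 = 10.09 N/mm^2


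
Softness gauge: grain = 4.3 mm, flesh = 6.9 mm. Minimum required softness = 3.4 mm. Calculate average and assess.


Average softness = 5.60 mm
Meets requirement: Yes

Average = (4.3 + 6.9) / 2 = 5.60 mm
Minimum = 3.4 mm
Meets requirement: Yes


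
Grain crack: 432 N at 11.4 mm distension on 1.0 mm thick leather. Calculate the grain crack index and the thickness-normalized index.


Crack index = 432 / 11.4 = 37.9 N/mm
Normalized = 37.9 / 1.0 = 37.9 N/mm per mm


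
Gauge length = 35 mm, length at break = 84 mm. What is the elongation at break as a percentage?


140.0%


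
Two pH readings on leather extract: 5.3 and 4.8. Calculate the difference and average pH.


Difference = 0.5
Average pH = 5.05


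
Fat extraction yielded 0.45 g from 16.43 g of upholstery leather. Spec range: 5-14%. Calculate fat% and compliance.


Fat% = 0.45 / 16.43 x 100 = 2.7%
Spec range: 5-14%
Compliant: No


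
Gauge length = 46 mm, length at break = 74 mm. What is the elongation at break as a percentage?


60.9%


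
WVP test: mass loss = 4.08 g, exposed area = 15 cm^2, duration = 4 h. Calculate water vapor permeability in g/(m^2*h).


WVP = mass_loss / (area x time) x 10000
WVP = 4.08 / (15 x 4) x 10000
WVP = 4.08 / 60 x 10000 = 680.00 g/(m^2*h)


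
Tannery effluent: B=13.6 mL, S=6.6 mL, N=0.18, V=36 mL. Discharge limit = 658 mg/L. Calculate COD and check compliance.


COD = (13.6 - 6.6) x 0.18 x 8000 / 36 = 280.0 mg/L
Limit: 658 mg/L
Compliant: Yes


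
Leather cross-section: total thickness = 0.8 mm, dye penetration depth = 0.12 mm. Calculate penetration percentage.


Penetration% = 0.12 / 0.8 x 100
Penetration = 15.0%


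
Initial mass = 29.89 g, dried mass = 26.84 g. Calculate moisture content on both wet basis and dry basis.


Wet basis = 10.2%
Dry basis = 11.4%

Moisture lost = 29.89 - 26.84 = 3.05 g
Wet basis MC = 3.05 / 29.89 x 100 = 10.2%
Dry basis MC = 3.05 / 26.84 x 100 = 11.4%


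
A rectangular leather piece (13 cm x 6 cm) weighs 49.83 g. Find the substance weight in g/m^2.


6388.5 g/m^2

Area = 13 x 6 = 78 cm^2
SW = 49.83 / 78 x 10000 = 6388.5 g/m^2


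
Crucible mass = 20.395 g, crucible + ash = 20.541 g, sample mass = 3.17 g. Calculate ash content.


Ash mass = 20.541 - 20.395 = 0.146 g
Ash% = 0.146 / 3.17 x 100 = 4.61%


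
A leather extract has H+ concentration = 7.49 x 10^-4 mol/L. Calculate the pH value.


pH = -log10[H+]
pH = -log10(7.49 x 10^-4) = 3.13


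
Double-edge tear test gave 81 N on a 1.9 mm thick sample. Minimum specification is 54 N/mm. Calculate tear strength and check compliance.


Tear strength = 81 / 1.9 = 42.6 N/mm
Required minimum = 54 N/mm
Compliant: No


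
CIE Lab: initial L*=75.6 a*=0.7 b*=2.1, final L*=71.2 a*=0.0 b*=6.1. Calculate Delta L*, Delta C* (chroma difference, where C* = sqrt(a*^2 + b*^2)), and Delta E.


Delta L* = 71.2 - 75.6 = -4.4
C1* = sqrt((0.7)^2 + (2.1)^2) = 2.214
C2* = sqrt((0.0)^2 + (6.1)^2) = 6.100
Delta C* = 6.100 - 2.214 = 3.89
Delta E = sqrt((-4.4)^2 + (-0.7)^2 + (4.0)^2) = 5.99


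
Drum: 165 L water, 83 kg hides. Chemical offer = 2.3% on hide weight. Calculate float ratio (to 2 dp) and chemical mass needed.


Float ratio = 165 / 83 = 1.99
Chemical = 83 x 2.3 / 100 = 1.909 kg


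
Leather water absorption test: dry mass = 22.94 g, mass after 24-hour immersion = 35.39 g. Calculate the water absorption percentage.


Water absorbed = 35.39 - 22.94 = 12.45 g
WA% = 12.45 / 22.94 x 100 = 54.3%


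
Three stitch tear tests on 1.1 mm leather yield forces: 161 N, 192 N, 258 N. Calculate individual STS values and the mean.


STS1 = 161 / 1.1 = 146.4 N/mm
STS2 = 192 / 1.1 = 174.5 N/mm
STS3 = 258 / 1.1 = 234.5 N/mm
Mean = (146.4 + 174.5 + 234.5) / 3 = 185.1 N/mm


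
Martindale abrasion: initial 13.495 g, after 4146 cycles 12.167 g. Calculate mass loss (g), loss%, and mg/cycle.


Loss = 13.495 - 12.167 = 1.328 g
Loss% = 1.328 / 13.495 x 100 = 9.84%
Rate = 1.328 / 4146 x 1000 = 0.320 mg/cycle


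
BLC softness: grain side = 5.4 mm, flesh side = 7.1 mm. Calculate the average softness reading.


Average = (5.4 + 7.1) / 2
Average = 6.25 mm


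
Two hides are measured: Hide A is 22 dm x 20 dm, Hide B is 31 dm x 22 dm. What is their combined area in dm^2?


Hide A area = 22 x 20 = 440 dm^2
Hide B area = 31 x 22 = 682 dm^2
Total = 440 + 682 = 1122 dm^2


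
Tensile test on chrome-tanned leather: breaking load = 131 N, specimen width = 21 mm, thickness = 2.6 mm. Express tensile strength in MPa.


Cross-section = 21 x 2.6 = 54.6 mm^2
TS = 131 / 54.6 = 2.40 MPa
(1 N/mm^2 = 1 MPa)


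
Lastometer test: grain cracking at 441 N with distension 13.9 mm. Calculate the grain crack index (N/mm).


Grain crack index = force / distension
Index = 441 / 13.9 = 31.7 N/mm


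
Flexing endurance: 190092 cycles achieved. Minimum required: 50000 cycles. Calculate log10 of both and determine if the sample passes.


log10(190092) = 5.28
log10(50000) = 4.70
Passes: Yes


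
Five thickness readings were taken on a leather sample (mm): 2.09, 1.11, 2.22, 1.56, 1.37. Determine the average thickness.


Sum = 2.09 + 1.11 + 2.22 + 1.56 + 1.37 = 8.35
Average = 8.35 / 5 = 1.67 mm


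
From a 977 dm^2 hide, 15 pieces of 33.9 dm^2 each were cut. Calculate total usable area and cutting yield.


Total usable = 15 x 33.9 = 508.5 dm^2
Yield = 508.5 / 977 x 100 = 52.0%


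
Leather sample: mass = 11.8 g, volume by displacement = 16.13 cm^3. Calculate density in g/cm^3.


0.732 g/cm^3

Density = mass / volume
Density = 11.8 / 16.13 = 0.732 g/cm^3


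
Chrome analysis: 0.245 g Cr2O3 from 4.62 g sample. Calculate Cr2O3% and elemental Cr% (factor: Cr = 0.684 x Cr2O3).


Cr2O3% = 0.245 / 4.62 x 100 = 5.30%
Cr% = 5.30 x 0.684 = 3.63%


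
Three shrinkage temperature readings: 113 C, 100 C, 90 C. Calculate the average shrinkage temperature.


101.0 C

Average = (113 + 100 + 90) / 3
Average = 303 / 3 = 101.0 C


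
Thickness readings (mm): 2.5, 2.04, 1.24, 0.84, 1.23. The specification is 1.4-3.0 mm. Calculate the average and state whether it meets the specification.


Average = 1.57 mm
Within specification: Yes


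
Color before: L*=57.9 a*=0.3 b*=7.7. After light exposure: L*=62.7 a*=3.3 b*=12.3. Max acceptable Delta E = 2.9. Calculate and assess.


dL = 4.8, da = 3.0, db = 4.6
dE = sqrt((4.8)^2 + (3.0)^2 + (4.6)^2) = 7.29
Max = 2.9
Passes: No


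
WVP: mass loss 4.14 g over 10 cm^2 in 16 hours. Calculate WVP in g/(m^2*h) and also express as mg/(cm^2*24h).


WVP = 258.75 g/(m^2*h)
Daily rate = 621.00 mg/(cm^2*24h)

WVP = 4.14 / (10 x 16) x 10000 = 258.75 g/(m^2*h)
Mass loss in mg = 4.14 x 1000 = 4140 mg
Per cm^2 per 24h in mg: 4140 x 24 / (10 x 16) = 99360 / 160 = 621.00 mg/(cm^2*24h)


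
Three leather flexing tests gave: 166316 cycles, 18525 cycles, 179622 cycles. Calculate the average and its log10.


Average = 121488 cycles
log10 = 5.08


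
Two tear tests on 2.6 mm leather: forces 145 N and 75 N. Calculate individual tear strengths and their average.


Tear 1 = 55.8 N/mm
Tear 2 = 28.8 N/mm
Average = 42.3 N/mm


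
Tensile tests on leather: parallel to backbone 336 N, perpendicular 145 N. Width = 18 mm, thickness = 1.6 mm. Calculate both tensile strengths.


Parallel = 11.67 N/mm^2
Perpendicular = 5.03 N/mm^2


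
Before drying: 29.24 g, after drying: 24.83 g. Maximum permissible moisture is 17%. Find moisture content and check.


Moisture content = 15.1%
Acceptable: Yes


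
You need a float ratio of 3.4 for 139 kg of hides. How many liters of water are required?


472.6 L

Water = hide weight x target ratio
Water = 139 x 3.4 = 472.6 L


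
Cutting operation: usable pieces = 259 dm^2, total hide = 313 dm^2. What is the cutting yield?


Yield = usable / total x 100
Yield = 259 / 313 x 100 = 82.7%


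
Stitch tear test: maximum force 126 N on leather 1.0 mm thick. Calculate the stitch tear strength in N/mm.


Stitch tear strength = force / thickness
STS = 126 / 1.0 = 126.0 N/mm


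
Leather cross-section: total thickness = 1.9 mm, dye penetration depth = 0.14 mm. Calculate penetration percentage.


7.4%

Penetration% = 0.14 / 1.9 x 100
Penetration = 7.4%


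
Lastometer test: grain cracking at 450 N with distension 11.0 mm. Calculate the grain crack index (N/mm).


40.9 N/mm

Grain crack index = force / distension
Index = 450 / 11.0 = 40.9 N/mm


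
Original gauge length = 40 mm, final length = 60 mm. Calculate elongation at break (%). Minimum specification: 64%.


Extension = 60 - 40 = 20 mm
Elongation = 20 / 40 x 100 = 50.0%
Minimum required: 64%
Meets specification: No


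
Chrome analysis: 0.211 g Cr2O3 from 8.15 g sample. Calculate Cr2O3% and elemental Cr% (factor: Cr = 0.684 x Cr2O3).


Cr2O3% = 0.211 / 8.15 x 100 = 2.59%
Cr% = 2.59 x 0.684 = 1.77%


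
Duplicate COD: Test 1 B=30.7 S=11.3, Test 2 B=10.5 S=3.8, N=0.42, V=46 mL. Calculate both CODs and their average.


COD1 = 1417.0 mg/L
COD2 = 489.4 mg/L
Average = 953.2 mg/L


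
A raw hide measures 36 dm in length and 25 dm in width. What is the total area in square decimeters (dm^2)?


Area = length x width
Area = 36 x 25 = 900 dm^2


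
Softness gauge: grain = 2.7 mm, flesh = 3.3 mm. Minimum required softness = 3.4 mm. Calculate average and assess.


Average softness = 3.00 mm
Meets requirement: No

Average = (2.7 + 3.3) / 2 = 3.00 mm
Minimum = 3.4 mm
Meets requirement: No


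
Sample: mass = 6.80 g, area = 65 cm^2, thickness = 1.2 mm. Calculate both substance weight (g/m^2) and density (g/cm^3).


Substance weight = 1046.2 g/m^2
Density = 0.872 g/cm^3

SW = 6.80 / 65 x 10000 = 1046.2 g/m^2
Volume = 65 x 1.2 / 10 = 7.80 cm^3
Density = 6.80 / 7.80 = 0.872 g/cm^3


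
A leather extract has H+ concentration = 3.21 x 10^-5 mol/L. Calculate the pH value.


pH = 4.49


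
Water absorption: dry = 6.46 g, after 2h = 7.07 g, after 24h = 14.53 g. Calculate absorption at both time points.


WA (2h) = (7.07 - 6.46) / 6.46 x 100 = 9.4%
WA (24h) = (14.53 - 6.46) / 6.46 x 100 = 124.9%


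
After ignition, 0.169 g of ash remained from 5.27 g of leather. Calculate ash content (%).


3.21%

Ash% = 0.169 / 5.27 x 100
Ash% = 3.21%


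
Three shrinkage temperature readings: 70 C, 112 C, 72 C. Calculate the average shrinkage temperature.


84.7 C

Average = (70 + 112 + 72) / 3
Average = 254 / 3 = 84.7 C


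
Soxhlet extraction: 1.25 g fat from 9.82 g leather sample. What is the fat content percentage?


Fat content = 1.25 / 9.82 x 100
Fat = 12.7%


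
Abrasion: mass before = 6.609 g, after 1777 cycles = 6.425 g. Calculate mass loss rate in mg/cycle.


Mass loss = 6.609 - 6.425 = 0.184 g
Rate = 0.184 / 1777 x 1000 = 0.104 mg/cycle


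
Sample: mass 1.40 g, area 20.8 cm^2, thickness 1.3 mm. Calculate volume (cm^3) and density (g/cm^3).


Thickness in cm = 1.3 / 10 = 0.13 cm
Volume = 20.8 x 0.13 = 2.704 cm^3
Density = 1.40 / 2.704 = 0.518 g/cm^3


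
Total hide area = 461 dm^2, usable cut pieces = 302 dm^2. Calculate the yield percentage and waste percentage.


Yield = 302 / 461 x 100 = 65.5%
Waste = 461 - 302 = 159 dm^2
Waste% = 100 - 65.5 = 34.5%


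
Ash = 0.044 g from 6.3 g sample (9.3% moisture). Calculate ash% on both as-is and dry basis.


As-is ash = 0.70%
Dry-basis ash = 0.77%

As-is ash% = 0.044 / 6.3 x 100 = 0.70%
Dry mass = 6.3 x (100 - 9.3) / 100 = 5.7141 g
Dry-basis ash% = 0.044 / 5.7141 x 100 = 0.77%


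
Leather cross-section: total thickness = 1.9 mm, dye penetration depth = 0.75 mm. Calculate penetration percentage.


39.5%

Penetration% = 0.75 / 1.9 x 100
Penetration = 39.5%


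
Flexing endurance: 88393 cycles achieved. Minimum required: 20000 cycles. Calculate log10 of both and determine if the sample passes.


Achieved: log10 = 4.95
Required: log10 = 4.30
Passes: Yes

log10(88393) = 4.95
log10(20000) = 4.30
Passes: Yes


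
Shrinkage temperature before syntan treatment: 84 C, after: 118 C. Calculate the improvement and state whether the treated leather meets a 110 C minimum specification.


Improvement = 34 C
Meets 110 C spec: Yes

Improvement = 118 - 84 = 34 C
Spec check: 118 C >= 110 C? Yes


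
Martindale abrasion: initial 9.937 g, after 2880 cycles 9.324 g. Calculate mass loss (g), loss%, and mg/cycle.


Loss = 9.937 - 9.324 = 0.613 g
Loss% = 0.613 / 9.937 x 100 = 6.17%
Rate = 0.613 / 2880 x 1000 = 0.213 mg/cycle


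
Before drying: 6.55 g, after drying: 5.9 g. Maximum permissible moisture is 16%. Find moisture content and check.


MC = (6.55 - 5.9) / 6.55 x 100 = 9.9%
Maximum: 16%
Acceptable: Yes


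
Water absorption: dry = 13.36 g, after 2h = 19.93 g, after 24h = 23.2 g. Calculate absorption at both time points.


2h absorption = 49.2%
24h absorption = 73.7%


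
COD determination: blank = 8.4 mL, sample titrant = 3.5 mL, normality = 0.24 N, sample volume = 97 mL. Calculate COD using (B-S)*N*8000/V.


COD = (8.4 - 3.5) x 0.24 x 8000 / 97
COD = 4.9 x 0.24 x 8000 / 97
COD = 97.0 mg/L


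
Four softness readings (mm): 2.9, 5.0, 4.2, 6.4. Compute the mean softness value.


4.63 mm

Sum = 2.9 + 5.0 + 4.2 + 6.4
Mean = 18.5 / 4 = 4.63 mm


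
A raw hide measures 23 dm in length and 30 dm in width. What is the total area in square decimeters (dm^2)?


690 dm^2


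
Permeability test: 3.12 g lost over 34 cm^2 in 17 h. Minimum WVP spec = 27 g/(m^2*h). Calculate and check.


WVP = 53.98 g/(m^2*h)
Meets specification: Yes

WVP = 3.12 / (34 x 17) x 10000 = 53.98 g/(m^2*h)
Minimum: 27 g/(m^2*h)
Meets spec: Yes


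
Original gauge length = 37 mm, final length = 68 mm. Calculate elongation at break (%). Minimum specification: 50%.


Elongation = 83.8%
Meets spec: Yes

Extension = 68 - 37 = 31 mm
Elongation = 31 / 37 x 100 = 83.8%
Minimum required: 50%
Meets specification: Yes


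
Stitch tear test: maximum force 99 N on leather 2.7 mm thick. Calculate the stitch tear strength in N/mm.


36.7 N/mm

Stitch tear strength = force / thickness
STS = 99 / 2.7 = 36.7 N/mm


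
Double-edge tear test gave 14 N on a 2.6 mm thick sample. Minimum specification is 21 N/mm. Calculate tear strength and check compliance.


Tear strength = 14 / 2.6 = 5.4 N/mm
Required minimum = 21 N/mm
Compliant: No


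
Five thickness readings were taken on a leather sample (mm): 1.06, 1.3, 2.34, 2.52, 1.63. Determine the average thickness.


Sum = 1.06 + 1.3 + 2.34 + 2.52 + 1.63 = 8.85
Average = 8.85 / 5 = 1.77 mm


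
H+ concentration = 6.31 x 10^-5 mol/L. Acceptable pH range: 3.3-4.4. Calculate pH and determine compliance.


pH = 4.20
Compliant: Yes


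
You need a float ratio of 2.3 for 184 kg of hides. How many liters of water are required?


Water = hide weight x target ratio
Water = 184 x 2.3 = 423.2 L


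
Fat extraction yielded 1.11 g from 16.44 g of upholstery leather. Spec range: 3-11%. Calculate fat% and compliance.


Fat% = 1.11 / 16.44 x 100 = 6.8%
Spec range: 3-11%
Compliant: Yes


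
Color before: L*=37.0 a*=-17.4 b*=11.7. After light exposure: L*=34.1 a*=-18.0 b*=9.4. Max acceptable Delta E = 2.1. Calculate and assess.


dL = -2.9, da = -0.6, db = -2.3
dE = sqrt((-2.9)^2 + (-0.6)^2 + (-2.3)^2) = 3.75
Max = 2.1
Passes: No


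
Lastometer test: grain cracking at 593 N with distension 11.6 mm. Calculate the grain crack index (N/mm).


51.1 N/mm

Grain crack index = force / distension
Index = 593 / 11.6 = 51.1 N/mm


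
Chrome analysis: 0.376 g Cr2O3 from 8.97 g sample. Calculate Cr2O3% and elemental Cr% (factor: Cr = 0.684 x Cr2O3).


Cr2O3 = 4.19%
Cr = 2.87%

Cr2O3% = 0.376 / 8.97 x 100 = 4.19%
Cr% = 4.19 x 0.684 = 2.87%


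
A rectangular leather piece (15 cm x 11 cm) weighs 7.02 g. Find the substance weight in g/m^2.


Area = 15 x 11 = 165 cm^2
SW = 7.02 / 165 x 10000 = 425.5 g/m^2


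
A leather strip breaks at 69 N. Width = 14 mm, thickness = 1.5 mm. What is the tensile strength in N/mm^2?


Cross-sectional area = 14 x 1.5 = 21.0 mm^2
Tensile strength = 69 / 21.0 = 3.29 N/mm^2


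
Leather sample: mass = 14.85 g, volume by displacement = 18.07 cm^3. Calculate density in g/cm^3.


Density = mass / volume
Density = 14.85 / 18.07 = 0.822 g/cm^3


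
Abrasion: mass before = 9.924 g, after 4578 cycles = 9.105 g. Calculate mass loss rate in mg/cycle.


0.179 mg/cycle

Mass loss = 9.924 - 9.105 = 0.819 g
Rate = 0.819 / 4578 x 1000 = 0.179 mg/cycle


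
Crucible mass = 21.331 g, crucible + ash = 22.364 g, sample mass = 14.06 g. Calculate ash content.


Ash mass = 1.033 g
Ash content = 7.35%

Ash mass = 22.364 - 21.331 = 1.033 g
Ash% = 1.033 / 14.06 x 100 = 7.35%


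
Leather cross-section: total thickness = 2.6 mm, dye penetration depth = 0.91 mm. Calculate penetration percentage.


35.0%

Penetration% = 0.91 / 2.6 x 100
Penetration = 35.0%


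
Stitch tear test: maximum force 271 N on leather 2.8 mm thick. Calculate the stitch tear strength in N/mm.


96.8 N/mm

Stitch tear strength = force / thickness
STS = 271 / 2.8 = 96.8 N/mm


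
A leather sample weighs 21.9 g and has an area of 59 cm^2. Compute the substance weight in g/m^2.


3711.9 g/m^2

Substance weight = mass / area x 10000
SW = 21.9 / 59 x 10000
SW = 3711.9 g/m^2


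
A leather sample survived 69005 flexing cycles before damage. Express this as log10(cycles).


4.84


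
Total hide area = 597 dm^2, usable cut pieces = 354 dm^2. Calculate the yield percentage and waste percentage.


Yield = 354 / 597 x 100 = 59.3%
Waste = 597 - 354 = 243 dm^2
Waste% = 100 - 59.3 = 40.7%


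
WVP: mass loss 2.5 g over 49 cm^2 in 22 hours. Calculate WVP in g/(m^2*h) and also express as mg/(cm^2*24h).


WVP = 23.19 g/(m^2*h)
Daily rate = 55.66 mg/(cm^2*24h)

WVP = 2.5 / (49 x 22) x 10000 = 23.19 g/(m^2*h)
Mass loss in mg = 2.5 x 1000 = 2500 mg
Per cm^2 per 24h in mg: 2500 x 24 / (49 x 22) = 60000 / 1078 = 55.66 mg/(cm^2*24h)


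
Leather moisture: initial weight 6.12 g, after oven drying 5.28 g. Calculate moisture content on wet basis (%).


Moisture = 6.12 - 5.28 = 0.84 g
MC = 0.84 / 6.12 x 100 = 13.7%


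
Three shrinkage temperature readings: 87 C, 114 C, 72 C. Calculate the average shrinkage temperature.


91.0 C


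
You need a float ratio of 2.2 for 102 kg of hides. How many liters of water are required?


Water = hide weight x target ratio
Water = 102 x 2.2 = 224.4 L


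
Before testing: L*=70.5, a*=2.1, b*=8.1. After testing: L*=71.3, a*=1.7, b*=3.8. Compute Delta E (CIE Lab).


Delta E = 4.39

dL = 71.3 - 70.5 = 0.8
da = 1.7 - 2.1 = -0.4
db = 3.8 - 8.1 = -4.3
dE = sqrt((0.8)^2 + (-0.4)^2 + (-4.3)^2) = 4.39


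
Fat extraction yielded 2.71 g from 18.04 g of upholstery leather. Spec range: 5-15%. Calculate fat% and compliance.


Fat content = 15.0%
Compliant: Yes

Fat% = 2.71 / 18.04 x 100 = 15.0%
Spec range: 5-15%
Compliant: Yes


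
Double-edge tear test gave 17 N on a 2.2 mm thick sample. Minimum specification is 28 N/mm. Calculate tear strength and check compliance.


Tear strength = 17 / 2.2 = 7.7 N/mm
Required minimum = 28 N/mm
Compliant: No


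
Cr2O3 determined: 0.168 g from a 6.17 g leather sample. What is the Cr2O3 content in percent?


Cr2O3% = 0.168 / 6.17 x 100
Cr2O3% = 2.72%


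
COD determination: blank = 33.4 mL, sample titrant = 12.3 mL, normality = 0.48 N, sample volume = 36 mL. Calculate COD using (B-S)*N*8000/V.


COD = (33.4 - 12.3) x 0.48 x 8000 / 36
COD = 21.1 x 0.48 x 8000 / 36
COD = 2250.7 mg/L


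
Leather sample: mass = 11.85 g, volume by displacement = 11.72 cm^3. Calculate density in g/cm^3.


Density = mass / volume
Density = 11.85 / 11.72 = 1.011 g/cm^3


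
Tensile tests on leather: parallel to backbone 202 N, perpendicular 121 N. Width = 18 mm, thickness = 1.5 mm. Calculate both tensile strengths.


Parallel = 7.48 N/mm^2
Perpendicular = 4.48 N/mm^2

Area = 18 x 1.5 = 27.0 mm^2
TS (parallel) = 202 / 27.0 = 7.48 N/mm^2
TS (perpendicular) = 121 / 27.0 = 4.48 N/mm^2


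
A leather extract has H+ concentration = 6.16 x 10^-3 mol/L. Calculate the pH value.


pH = 2.21

pH = -log10[H+]
pH = -log10(6.16 x 10^-3) = 2.21


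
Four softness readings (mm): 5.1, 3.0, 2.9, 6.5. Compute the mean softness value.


4.38 mm

Sum = 5.1 + 3.0 + 2.9 + 6.5
Mean = 17.5 / 4 = 4.38 mm


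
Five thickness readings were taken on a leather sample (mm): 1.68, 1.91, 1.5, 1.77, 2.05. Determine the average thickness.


Sum = 1.68 + 1.91 + 1.5 + 1.77 + 2.05 = 8.91
Average = 8.91 / 5 = 1.78 mm


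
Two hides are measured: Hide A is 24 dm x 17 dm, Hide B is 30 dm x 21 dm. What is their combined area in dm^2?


Hide A area = 24 x 17 = 408 dm^2
Hide B area = 30 x 21 = 630 dm^2
Total = 408 + 630 = 1038 dm^2


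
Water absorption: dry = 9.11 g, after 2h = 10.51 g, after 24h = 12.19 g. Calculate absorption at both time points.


2h absorption = 15.4%
24h absorption = 33.8%

WA (2h) = (10.51 - 9.11) / 9.11 x 100 = 15.4%
WA (24h) = (12.19 - 9.11) / 9.11 x 100 = 33.8%


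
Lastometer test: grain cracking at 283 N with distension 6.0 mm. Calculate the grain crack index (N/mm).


47.2 N/mm


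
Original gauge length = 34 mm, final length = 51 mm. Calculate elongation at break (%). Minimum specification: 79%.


Extension = 51 - 34 = 17 mm
Elongation = 17 / 34 x 100 = 50.0%
Minimum required: 79%
Meets specification: No


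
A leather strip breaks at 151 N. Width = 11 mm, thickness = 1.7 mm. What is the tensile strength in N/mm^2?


8.07 N/mm^2

Cross-sectional area = 11 x 1.7 = 18.7 mm^2
Tensile strength = 151 / 18.7 = 8.07 N/mm^2


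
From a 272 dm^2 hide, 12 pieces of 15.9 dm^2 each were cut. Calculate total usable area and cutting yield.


Total usable = 12 x 15.9 = 190.8 dm^2
Yield = 190.8 / 272 x 100 = 70.1%


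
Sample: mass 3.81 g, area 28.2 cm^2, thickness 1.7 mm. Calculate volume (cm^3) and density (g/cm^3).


Volume = 4.794 cm^3
Density = 0.795 g/cm^3

Thickness in cm = 1.7 / 10 = 0.17 cm
Volume = 28.2 x 0.17 = 4.794 cm^3
Density = 3.81 / 4.794 = 0.795 g/cm^3


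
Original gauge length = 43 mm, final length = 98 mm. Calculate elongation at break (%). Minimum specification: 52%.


Elongation = 127.9%
Meets spec: Yes


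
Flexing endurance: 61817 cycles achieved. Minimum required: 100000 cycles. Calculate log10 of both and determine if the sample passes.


Achieved: log10 = 4.79
Required: log10 = 5.00
Passes: No

log10(61817) = 4.79
log10(100000) = 5.00
Passes: No


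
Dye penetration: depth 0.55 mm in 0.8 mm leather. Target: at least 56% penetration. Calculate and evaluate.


Penetration = 68.8%
Meets target: Yes
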